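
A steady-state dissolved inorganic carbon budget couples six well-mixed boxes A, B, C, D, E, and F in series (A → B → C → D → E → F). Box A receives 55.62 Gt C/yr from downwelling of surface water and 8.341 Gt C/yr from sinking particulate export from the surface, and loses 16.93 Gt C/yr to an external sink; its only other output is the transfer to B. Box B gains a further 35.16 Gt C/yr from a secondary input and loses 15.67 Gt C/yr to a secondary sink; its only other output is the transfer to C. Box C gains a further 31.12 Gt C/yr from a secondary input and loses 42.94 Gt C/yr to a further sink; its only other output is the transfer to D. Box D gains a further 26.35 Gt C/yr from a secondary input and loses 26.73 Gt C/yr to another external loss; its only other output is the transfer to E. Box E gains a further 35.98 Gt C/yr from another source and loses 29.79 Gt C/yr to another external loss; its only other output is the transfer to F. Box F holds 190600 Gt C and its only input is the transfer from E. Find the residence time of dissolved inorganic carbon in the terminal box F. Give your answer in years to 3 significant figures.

3150 yr

Box A: F(A→B) = (55.62 + 8.341) − 16.93 = 47.031 Gt C/yr.
Box B: F(B→C) = (47.031 + 35.16) − 15.67 = 66.521 Gt C/yr.
Box C: F(C→D) = (66.521 + 31.12) − 42.94 = 54.701 Gt C/yr.
Box D: F(D→E) = (54.701 + 26.35) − 26.73 = 54.321 Gt C/yr.
Box E: F(E→F) = (54.321 + 35.98) − 29.79 = 60.511 Gt C/yr.
Box F throughput = its input = 60.511 Gt C/yr; τ = 190600 / 60.511 = 3150 yr.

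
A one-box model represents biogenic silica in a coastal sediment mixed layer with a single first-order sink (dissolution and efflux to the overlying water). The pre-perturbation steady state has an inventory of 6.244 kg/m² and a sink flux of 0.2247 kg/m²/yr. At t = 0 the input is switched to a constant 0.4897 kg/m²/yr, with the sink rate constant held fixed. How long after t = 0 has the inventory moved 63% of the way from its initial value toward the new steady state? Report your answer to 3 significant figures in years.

27.6 yr

τ = M₀/F₀ = 6.244/0.2247 = 27.79 yr.
The remaining gap fraction is e^(−t/τ); 63% covered ⇒ e^(−t/τ) = 0.370.
t = −τ ln(0.370) = 27.79 × 0.9943 = 27.63 yr.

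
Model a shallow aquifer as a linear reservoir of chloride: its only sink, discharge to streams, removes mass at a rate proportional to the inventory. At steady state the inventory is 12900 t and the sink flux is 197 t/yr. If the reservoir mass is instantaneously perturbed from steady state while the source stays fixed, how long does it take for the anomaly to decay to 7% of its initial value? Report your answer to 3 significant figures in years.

For a linear reservoir the anomaly decays as exp(−t/τ) with τ = M/F = 12900/197 = 65.48 yr.
exp(−t/τ) = 0.07 ⇒ t = −τ ln(0.07) = 65.48 × 2.659 = 174.1 yr.

174 yr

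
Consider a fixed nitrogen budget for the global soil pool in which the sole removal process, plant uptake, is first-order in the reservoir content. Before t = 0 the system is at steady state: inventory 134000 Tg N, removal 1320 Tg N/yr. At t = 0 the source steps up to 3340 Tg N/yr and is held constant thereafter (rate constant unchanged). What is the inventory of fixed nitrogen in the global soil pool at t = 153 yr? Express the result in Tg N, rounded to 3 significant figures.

294000 Tg N

τ = M₀/F₀ = 134000/1320 = 101.5 yr; rate constant k = 1/τ.
New steady state M_∞ = F₁/k = F₁·τ = 3340 × 101.5 = 339060 Tg N.
M(t) = M_∞ + (M₀ − M_∞)·e^(−t/τ); t/τ = 153/101.5 = 1.507, so e^(−t/τ) = 0.2215.
M(t) = 339060 − 205100 × 0.2215 = 293630 Tg N.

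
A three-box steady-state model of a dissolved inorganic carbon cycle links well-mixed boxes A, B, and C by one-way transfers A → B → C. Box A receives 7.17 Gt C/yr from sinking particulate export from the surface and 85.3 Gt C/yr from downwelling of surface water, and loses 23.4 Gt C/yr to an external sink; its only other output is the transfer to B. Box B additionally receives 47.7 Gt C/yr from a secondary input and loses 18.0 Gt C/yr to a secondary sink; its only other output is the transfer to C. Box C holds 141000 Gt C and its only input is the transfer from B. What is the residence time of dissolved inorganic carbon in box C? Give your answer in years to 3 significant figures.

Box A: F(A→B) = (7.17 + 85.3) − 23.4 = 69.070 Gt C/yr.
Box B: F(B→C) = (69.070 + 47.7) − 18.0 = 98.770 Gt C/yr.
Box C throughput = its input = 98.770 Gt C/yr; τ = 141000 / 98.770 = 1428 yr.

1430 yr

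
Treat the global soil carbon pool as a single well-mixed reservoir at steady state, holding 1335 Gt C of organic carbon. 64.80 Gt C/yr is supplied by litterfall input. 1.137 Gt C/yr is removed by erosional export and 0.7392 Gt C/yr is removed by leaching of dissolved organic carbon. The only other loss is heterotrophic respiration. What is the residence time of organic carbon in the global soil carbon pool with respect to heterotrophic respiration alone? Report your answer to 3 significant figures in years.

21.2 yr

At steady state ΣF_in = ΣF_out.
ΣF_in = 64.800 Gt C/yr.
Heterotrophic respiration flux = ΣF_in − (1.137 + 0.7392) = 64.800 − 1.876 = 62.92 Gt C/yr.
τ = M / F = 1335 / 62.92 = 21.22 yr.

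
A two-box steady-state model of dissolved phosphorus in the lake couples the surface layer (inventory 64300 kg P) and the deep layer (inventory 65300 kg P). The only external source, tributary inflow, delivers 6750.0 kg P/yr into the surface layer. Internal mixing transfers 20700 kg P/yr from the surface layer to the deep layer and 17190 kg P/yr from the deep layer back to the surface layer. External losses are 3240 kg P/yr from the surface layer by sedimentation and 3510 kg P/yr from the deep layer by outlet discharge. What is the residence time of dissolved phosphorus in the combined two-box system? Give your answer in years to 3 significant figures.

19.2 yr

Residence time in the combined system uses the total inventory and the total *external* removal — internal exchanges between the two boxes cancel.
M_total = 64300 + 65300 = 129600 kg P.
ΣF_external_out = 3240 + 3510 = 6750.0 kg P/yr.
τ = M_total / ΣF_ext = 129600 / 6750.0 = 19.20 yr.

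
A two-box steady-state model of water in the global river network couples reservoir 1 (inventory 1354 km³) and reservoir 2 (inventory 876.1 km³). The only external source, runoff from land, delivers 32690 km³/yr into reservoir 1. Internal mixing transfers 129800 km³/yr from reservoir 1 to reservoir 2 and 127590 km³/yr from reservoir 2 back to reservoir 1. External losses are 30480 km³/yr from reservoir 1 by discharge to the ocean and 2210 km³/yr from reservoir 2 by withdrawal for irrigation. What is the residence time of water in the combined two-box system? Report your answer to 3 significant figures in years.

Residence time in the combined system uses the total inventory and the total *external* removal — internal exchanges between the two boxes cancel.
M_total = 1354 + 876.1 = 2230.1 km³.
ΣF_external_out = 30480 + 2210 = 32690 km³/yr.
τ = M_total / ΣF_ext = 2230.1 / 32690 = 0.06822 yr.

0.0682 yr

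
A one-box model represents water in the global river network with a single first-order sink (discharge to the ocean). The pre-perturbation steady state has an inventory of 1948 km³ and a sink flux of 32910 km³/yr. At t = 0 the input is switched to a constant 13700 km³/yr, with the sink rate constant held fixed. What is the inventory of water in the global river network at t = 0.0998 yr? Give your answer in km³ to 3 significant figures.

The sink rate constant is k = F₀/M₀ = 32910/1948 = 16.89 yr⁻¹.
Solving dM/dt = F₁ − kM with M(0) = M₀ gives M(t) = F₁/k + (M₀ − F₁/k)·e^(−kt).
F₁/k = 13700/16.89 = 810.93 km³; kt = 16.89 × 0.0998 = 1.686, e^(−kt) = 0.1853.
M(0.0998) = 810.93 + (1948 − 810.93) × 0.1853 = 810.93 + 210.6 = 1021.6 km³.

1020 km³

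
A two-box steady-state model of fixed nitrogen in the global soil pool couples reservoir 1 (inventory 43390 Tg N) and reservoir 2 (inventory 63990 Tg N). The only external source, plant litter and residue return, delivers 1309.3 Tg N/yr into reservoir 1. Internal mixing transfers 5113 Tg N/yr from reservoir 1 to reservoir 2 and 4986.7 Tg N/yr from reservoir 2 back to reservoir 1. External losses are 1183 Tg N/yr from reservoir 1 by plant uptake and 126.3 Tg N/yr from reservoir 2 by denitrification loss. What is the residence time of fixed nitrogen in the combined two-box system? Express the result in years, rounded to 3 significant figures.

82.0 yr

For the system as a whole, the A↔B exchange is internal and contributes nothing to the throughput; only the external sinks remove mass.
M_total = 43390 + 63990 = 107380 Tg N.
ΣF_external_out = 1183 + 126.3 = 1309.3 Tg N/yr.
τ = M_total / ΣF_ext = 107380 / 1309.3 = 82.01 yr.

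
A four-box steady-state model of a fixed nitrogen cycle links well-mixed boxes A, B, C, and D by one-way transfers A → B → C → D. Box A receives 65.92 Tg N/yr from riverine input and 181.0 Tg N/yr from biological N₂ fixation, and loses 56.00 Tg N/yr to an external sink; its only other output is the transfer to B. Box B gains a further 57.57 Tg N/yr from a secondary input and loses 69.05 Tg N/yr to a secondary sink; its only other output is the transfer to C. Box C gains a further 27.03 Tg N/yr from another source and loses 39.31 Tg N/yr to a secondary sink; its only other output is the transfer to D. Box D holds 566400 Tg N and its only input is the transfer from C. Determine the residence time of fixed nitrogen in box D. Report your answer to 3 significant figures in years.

Box A: F(A→B) = (65.92 + 181.0) − 56.00 = 190.92 Tg N/yr.
Box B: F(B→C) = (190.92 + 57.57) − 69.05 = 179.44 Tg N/yr.
Box C: F(C→D) = (179.44 + 27.03) − 39.31 = 167.16 Tg N/yr.
Box D throughput = its input = 167.16 Tg N/yr; τ = 566400 / 167.16 = 3388 yr.

3390 yr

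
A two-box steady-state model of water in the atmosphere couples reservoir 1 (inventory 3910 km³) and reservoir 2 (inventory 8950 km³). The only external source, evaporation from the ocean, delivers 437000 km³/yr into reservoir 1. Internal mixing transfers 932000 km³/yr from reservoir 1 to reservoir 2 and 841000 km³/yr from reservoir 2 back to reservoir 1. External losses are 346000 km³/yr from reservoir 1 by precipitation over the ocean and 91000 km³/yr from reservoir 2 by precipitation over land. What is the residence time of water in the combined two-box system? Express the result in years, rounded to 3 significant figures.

For the system as a whole, the A↔B exchange is internal and contributes nothing to the throughput; only the external sinks remove mass.
M_total = 3910 + 8950 = 12860 km³.
ΣF_external_out = 346000 + 91000 = 437000 km³/yr.
τ = M_total / ΣF_ext = 12860 / 437000 = 0.02943 yr.

0.0294 yr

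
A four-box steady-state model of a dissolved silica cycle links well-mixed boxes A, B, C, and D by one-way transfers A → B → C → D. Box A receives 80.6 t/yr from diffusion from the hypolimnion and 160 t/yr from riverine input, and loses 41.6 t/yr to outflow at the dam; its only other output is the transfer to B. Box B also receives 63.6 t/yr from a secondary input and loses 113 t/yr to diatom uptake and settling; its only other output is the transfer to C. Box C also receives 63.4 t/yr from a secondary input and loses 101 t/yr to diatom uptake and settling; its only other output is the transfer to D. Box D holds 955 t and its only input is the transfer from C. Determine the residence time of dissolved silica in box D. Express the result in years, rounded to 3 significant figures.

8.53 yr

Box A: F(A→B) = (80.6 + 160) − 41.6 = 199.00 t/yr.
Box B: F(B→C) = (199.00 + 63.6) − 113 = 149.60 t/yr.
Box C: F(C→D) = (149.60 + 63.4) − 101 = 112.00 t/yr.
Box D throughput = its input = 112.00 t/yr; τ = 955 / 112.00 = 8.527 yr.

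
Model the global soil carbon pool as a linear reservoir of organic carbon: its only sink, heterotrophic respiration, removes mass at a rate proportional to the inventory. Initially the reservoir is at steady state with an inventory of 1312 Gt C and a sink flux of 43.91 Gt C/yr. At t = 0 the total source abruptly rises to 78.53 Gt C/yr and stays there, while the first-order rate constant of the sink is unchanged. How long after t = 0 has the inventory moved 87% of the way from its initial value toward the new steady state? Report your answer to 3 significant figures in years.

τ = M₀/F₀ = 1312/43.91 = 29.88 yr.
The remaining gap fraction is e^(−t/τ); 87% covered ⇒ e^(−t/τ) = 0.130.
t = −τ ln(0.130) = 29.88 × 2.040 = 60.96 yr.

61.0 yr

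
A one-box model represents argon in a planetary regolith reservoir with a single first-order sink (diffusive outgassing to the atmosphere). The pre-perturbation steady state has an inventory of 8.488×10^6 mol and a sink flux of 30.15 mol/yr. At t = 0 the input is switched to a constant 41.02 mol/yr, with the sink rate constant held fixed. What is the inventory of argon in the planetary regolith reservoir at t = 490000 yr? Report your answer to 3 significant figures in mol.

1.10×10^7 mol

τ = M₀/F₀ = 8.488×10^6/30.15 = 281500 yr; rate constant k = 1/τ.
New steady state M_∞ = F₁/k = F₁·τ = 41.02 × 281500 = 1.1548×10^7 mol.
M(t) = M_∞ + (M₀ − M_∞)·e^(−t/τ); t/τ = 490000/281500 = 1.741, so e^(−t/τ) = 0.1754.
M(t) = 1.1548×10^7 − 3.060×10^6 × 0.1754 = 1.1011×10^7 mol.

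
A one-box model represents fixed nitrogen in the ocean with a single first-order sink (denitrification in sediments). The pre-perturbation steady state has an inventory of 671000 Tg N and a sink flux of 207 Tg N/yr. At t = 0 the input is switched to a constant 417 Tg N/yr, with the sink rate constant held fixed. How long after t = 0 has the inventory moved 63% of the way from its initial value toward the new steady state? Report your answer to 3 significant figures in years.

τ = M₀/F₀ = 671000/207 = 3242 yr.
The remaining gap fraction is e^(−t/τ); 63% covered ⇒ e^(−t/τ) = 0.370.
t = −τ ln(0.370) = 3242 × 0.9943 = 3223 yr.

3220 yr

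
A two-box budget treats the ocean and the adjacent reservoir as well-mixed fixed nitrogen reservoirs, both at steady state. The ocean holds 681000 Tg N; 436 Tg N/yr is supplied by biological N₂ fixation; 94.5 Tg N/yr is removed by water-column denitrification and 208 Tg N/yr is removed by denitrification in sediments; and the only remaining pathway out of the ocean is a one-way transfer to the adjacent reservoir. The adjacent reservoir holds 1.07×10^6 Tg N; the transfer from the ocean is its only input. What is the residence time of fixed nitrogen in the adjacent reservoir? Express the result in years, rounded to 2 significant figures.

Balance the ocean: ΣF_in = 436.00 Tg N/yr.
Transfer to the adjacent reservoir = ΣF_in − (94.5 + 208) = 133.50 Tg N/yr.
At steady state the output of the adjacent reservoir equals its input, 133.50 Tg N/yr.
τ = M / F = 1.07×10^6 / 133.50 = 8015 yr.

8000 yr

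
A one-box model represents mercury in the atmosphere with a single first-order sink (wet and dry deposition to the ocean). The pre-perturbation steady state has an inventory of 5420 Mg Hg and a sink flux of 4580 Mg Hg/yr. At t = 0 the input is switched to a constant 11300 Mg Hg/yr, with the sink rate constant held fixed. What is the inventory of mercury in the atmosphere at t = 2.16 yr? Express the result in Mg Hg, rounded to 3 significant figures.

12100 Mg Hg

The sink rate constant is k = F₀/M₀ = 4580/5420 = 0.8450 yr⁻¹.
Solving dM/dt = F₁ − kM with M(0) = M₀ gives M(t) = F₁/k + (M₀ − F₁/k)·e^(−kt).
F₁/k = 11300/0.8450 = 13372 Mg Hg; kt = 0.8450 × 2.16 = 1.825, e^(−kt) = 0.1612.
M(2.16) = 13372 + (5420 − 13372) × 0.1612 = 13372 − 1282 = 12091 Mg Hg.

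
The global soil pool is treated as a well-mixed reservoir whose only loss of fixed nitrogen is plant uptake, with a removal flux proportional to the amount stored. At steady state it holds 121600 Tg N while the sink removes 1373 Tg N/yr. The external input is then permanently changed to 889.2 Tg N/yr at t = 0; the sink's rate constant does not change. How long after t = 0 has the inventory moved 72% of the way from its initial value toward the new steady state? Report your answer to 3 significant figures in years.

τ = M₀/F₀ = 121600/1373 = 88.57 yr.
The remaining gap fraction is e^(−t/τ); 72% covered ⇒ e^(−t/τ) = 0.280.
t = −τ ln(0.280) = 88.57 × 1.273 = 112.7 yr.

113 yr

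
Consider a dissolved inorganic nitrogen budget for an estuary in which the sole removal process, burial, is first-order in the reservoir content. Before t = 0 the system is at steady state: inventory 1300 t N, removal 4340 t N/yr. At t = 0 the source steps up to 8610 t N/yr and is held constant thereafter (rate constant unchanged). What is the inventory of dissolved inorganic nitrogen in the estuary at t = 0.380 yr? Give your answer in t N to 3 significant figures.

2220 t N

The sink rate constant is k = F₀/M₀ = 4340/1300 = 3.338 yr⁻¹.
Solving dM/dt = F₁ − kM with M(0) = M₀ gives M(t) = F₁/k + (M₀ − F₁/k)·e^(−kt).
F₁/k = 8610/3.338 = 2579.0 t N; kt = 3.338 × 0.380 = 1.269, e^(−kt) = 0.2812.
M(0.380) = 2579.0 + (1300 − 2579.0) × 0.2812 = 2579.0 − 359.7 = 2219.3 t N.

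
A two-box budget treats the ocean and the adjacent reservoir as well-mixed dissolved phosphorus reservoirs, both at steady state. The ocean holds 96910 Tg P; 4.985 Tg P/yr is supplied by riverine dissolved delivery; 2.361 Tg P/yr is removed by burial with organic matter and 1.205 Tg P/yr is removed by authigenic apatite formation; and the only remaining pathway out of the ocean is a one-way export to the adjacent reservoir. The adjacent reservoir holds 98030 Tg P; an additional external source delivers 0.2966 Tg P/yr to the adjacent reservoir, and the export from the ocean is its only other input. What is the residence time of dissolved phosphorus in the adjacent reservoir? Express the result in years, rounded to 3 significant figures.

Balance the ocean: ΣF_in = 4.9850 Tg P/yr.
Export to the adjacent reservoir = ΣF_in − (2.361 + 1.205) = 1.4190 Tg P/yr.
Total input to the adjacent reservoir = 1.4190 + 0.2966 = 1.7156 Tg P/yr; at steady state this equals its total output.
τ = M / F = 98030 / 1.7156 = 57140 yr.

57100 yr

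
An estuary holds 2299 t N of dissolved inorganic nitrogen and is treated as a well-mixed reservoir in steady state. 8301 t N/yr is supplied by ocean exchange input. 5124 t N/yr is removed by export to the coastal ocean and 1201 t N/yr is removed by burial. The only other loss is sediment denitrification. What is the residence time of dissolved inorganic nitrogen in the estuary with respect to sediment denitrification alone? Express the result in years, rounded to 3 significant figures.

At steady state ΣF_in = ΣF_out.
ΣF_in = 8301.0 t N/yr.
Sediment denitrification flux = ΣF_in − (5124 + 1201) = 8301.0 − 6325 = 1976 t N/yr.
τ = M / F = 2299 / 1976 = 1.163 yr.

1.16 yr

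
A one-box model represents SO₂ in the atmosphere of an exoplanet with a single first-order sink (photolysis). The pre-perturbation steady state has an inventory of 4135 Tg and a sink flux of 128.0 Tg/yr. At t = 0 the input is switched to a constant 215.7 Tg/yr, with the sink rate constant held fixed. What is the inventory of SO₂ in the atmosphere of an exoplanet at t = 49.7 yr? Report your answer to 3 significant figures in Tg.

6360 Tg

Residence time τ = M₀/F₀ = 32.30 yr. The eventual steady state is M_∞ = M₀·(F₁/F₀) = 4135 × 215.7/128.0 = 6968.1 Tg.
The anomaly ΔM(t) = M(t) − M_∞ decays as ΔM₀·e^(−t/τ) with ΔM₀ = 4135 − 6968.1 = −2833 Tg.
At t = 49.7 yr, e^(−t/τ) = e^(−1.538) = 0.2147, so ΔM = −608.3 Tg and M = 6968.1 − 608.3 = 6359.8 Tg.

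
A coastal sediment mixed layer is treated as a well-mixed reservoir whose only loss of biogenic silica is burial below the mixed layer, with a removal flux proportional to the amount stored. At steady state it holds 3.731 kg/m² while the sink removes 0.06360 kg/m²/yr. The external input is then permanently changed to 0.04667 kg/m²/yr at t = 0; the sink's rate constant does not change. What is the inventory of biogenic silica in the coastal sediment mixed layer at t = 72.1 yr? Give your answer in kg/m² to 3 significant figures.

3.03 kg/m²

Residence time τ = M₀/F₀ = 58.66 yr. The eventual steady state is M_∞ = M₀·(F₁/F₀) = 3.731 × 0.04667/0.06360 = 2.7378 kg/m².
The anomaly ΔM(t) = M(t) − M_∞ decays as ΔM₀·e^(−t/τ) with ΔM₀ = 3.731 − 2.7378 = 0.9932 kg/m².
At t = 72.1 yr, e^(−t/τ) = e^(−1.229) = 0.2926, so ΔM = 0.2906 kg/m² and M = 2.7378 + 0.2906 = 3.0284 kg/m².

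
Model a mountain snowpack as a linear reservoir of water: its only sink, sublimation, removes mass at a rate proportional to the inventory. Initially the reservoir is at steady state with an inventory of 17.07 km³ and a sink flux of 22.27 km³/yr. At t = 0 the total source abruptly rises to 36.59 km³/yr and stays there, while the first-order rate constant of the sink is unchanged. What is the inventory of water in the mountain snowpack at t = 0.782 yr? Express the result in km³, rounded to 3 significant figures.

The sink rate constant is k = F₀/M₀ = 22.27/17.07 = 1.305 yr⁻¹.
Solving dM/dt = F₁ − kM with M(0) = M₀ gives M(t) = F₁/k + (M₀ − F₁/k)·e^(−kt).
F₁/k = 36.59/1.305 = 28.046 km³; kt = 1.305 × 0.782 = 1.020, e^(−kt) = 0.3605.
M(0.782) = 28.046 + (17.07 − 28.046) × 0.3605 = 28.046 − 3.957 = 24.089 km³.

24.1 km³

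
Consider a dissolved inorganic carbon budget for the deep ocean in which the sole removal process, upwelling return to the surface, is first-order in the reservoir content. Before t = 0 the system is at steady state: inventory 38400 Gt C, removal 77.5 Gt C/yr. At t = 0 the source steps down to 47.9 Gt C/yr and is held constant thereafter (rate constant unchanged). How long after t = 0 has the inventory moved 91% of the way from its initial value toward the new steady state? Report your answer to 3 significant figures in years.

1190 yr

τ = M₀/F₀ = 38400/77.5 = 495.5 yr.
The remaining gap fraction is e^(−t/τ); 91% covered ⇒ e^(−t/τ) = 0.0900.
t = −τ ln(0.0900) = 495.5 × 2.408 = 1193 yr.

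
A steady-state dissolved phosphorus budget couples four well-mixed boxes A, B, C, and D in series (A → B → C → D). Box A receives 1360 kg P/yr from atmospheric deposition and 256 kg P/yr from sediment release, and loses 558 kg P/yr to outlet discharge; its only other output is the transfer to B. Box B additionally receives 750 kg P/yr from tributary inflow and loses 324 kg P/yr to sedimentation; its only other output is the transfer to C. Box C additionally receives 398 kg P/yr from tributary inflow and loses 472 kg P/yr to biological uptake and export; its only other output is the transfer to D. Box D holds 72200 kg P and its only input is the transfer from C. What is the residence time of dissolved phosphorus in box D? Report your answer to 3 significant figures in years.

Box A: F(A→B) = (1360 + 256) − 558 = 1058.0 kg P/yr.
Box B: F(B→C) = (1058.0 + 750) − 324 = 1484.0 kg P/yr.
Box C: F(C→D) = (1484.0 + 398) − 472 = 1410.0 kg P/yr.
Box D throughput = its input = 1410.0 kg P/yr; τ = 72200 / 1410.0 = 51.21 yr.

51.2 yr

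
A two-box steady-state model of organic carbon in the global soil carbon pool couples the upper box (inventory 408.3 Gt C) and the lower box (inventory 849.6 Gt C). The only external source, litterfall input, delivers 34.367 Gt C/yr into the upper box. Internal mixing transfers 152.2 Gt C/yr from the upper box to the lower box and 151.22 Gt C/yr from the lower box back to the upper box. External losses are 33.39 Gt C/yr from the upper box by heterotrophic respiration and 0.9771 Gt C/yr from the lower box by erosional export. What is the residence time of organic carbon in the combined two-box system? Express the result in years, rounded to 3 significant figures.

36.6 yr

For the system as a whole, the A↔B exchange is internal and contributes nothing to the throughput; only the external sinks remove mass.
M_total = 408.3 + 849.6 = 1257.9 Gt C.
ΣF_external_out = 33.39 + 0.9771 = 34.367 Gt C/yr.
τ = M_total / ΣF_ext = 1257.9 / 34.367 = 36.60 yr.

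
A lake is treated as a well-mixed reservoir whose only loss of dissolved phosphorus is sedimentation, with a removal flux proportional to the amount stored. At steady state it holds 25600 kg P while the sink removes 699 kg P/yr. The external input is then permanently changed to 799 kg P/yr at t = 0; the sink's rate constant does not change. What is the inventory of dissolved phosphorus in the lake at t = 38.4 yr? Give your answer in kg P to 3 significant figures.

τ = M₀/F₀ = 25600/699 = 36.62 yr; rate constant k = 1/τ.
New steady state M_∞ = F₁/k = F₁·τ = 799 × 36.62 = 29262 kg P.
M(t) = M_∞ + (M₀ − M_∞)·e^(−t/τ); t/τ = 38.4/36.62 = 1.048, so e^(−t/τ) = 0.3505.
M(t) = 29262 − 3662 × 0.3505 = 27979 kg P.

28000 kg P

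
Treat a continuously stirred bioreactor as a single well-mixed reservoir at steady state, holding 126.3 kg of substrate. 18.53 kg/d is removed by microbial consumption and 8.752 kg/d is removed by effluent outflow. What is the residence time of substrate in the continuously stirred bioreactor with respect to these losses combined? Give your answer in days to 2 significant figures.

4.6 d

Total removal = 18.53 + 8.752 = 27.282 kg/d.
τ = M / ΣF_out = 126.3 / 27.282 = 4.629 d.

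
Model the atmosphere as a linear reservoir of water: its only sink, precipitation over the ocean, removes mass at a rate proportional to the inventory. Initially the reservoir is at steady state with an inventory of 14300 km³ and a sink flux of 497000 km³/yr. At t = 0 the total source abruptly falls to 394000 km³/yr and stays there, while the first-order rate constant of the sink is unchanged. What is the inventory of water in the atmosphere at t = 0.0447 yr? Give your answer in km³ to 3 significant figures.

12000 km³

The sink rate constant is k = F₀/M₀ = 497000/14300 = 34.76 yr⁻¹.
Solving dM/dt = F₁ − kM with M(0) = M₀ gives M(t) = F₁/k + (M₀ − F₁/k)·e^(−kt).
F₁/k = 394000/34.76 = 11336 km³; kt = 34.76 × 0.0447 = 1.554, e^(−kt) = 0.2115.
M(0.0447) = 11336 + (14300 − 11336) × 0.2115 = 11336 + 626.8 = 11963 km³.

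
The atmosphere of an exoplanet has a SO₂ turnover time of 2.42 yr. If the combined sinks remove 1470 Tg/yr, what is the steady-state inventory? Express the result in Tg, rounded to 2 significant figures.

τ = M/F ⇒ M = τ × F = 2.42 × 1470 = 3557 Tg.

3600 Tg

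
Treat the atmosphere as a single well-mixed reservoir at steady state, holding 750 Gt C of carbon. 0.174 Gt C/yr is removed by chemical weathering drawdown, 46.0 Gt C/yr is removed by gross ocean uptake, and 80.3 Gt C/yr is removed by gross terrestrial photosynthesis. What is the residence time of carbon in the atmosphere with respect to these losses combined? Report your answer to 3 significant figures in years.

Total removal = 0.1740 + 46.00 + 80.30 = 126.47 Gt C/yr.
τ = M / ΣF_out = 750 / 126.47 = 5.930 yr.

5.93 yr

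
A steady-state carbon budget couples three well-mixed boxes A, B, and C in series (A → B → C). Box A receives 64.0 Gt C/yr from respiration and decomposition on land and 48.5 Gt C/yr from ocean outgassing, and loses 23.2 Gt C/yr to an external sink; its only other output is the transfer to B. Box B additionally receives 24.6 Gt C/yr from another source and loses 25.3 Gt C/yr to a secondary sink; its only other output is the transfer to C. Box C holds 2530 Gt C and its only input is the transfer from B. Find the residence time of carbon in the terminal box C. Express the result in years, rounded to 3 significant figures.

Box A: F(A→B) = (64.0 + 48.5) − 23.2 = 89.300 Gt C/yr.
Box B: F(B→C) = (89.300 + 24.6) − 25.3 = 88.600 Gt C/yr.
Box C throughput = its input = 88.600 Gt C/yr; τ = 2530 / 88.600 = 28.56 yr.

28.6 yr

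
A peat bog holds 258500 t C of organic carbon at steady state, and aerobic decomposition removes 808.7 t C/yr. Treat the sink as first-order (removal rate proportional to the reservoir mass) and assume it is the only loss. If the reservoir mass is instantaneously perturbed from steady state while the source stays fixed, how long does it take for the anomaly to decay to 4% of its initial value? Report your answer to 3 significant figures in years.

1030 yr

For a linear reservoir the anomaly decays as exp(−t/τ) with τ = M/F = 258500/808.7 = 319.6 yr.
exp(−t/τ) = 0.04 ⇒ t = −τ ln(0.04) = 319.6 × 3.219 = 1029 yr.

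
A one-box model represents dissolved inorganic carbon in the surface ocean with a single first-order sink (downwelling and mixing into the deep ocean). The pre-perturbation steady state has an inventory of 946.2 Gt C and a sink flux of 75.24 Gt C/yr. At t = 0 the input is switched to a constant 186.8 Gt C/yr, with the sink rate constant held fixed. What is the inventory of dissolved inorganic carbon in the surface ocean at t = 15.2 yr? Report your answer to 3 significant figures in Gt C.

1930 Gt C

τ = M₀/F₀ = 946.2/75.24 = 12.58 yr; rate constant k = 1/τ.
New steady state M_∞ = F₁/k = F₁·τ = 186.8 × 12.58 = 2349.2 Gt C.
M(t) = M_∞ + (M₀ − M_∞)·e^(−t/τ); t/τ = 15.2/12.58 = 1.209, so e^(−t/τ) = 0.2986.
M(t) = 2349.2 − 1403 × 0.2986 = 1930.2 Gt C.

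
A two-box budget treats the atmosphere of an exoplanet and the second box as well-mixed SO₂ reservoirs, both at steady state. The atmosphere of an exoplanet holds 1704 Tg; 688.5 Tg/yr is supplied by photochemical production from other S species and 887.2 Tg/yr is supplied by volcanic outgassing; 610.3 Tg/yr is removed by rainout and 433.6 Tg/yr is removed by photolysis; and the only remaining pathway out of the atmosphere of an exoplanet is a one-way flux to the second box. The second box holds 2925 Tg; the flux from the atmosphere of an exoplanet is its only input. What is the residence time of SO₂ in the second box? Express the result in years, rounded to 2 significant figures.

5.5 yr

Balance the atmosphere of an exoplanet: ΣF_in = 688.5 + 887.2 = 1575.7 Tg/yr.
Flux to the second box = ΣF_in − (610.3 + 433.6) = 531.80 Tg/yr.
At steady state the output of the second box equals its input, 531.80 Tg/yr.
τ = M / F = 2925 / 531.80 = 5.500 yr.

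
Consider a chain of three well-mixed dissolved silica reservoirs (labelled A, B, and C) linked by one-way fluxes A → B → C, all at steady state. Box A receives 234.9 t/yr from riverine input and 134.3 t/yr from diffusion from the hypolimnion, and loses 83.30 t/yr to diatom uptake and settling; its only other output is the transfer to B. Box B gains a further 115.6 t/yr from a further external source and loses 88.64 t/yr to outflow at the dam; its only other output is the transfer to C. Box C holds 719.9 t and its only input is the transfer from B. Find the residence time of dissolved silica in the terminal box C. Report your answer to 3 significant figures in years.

Box A: F(A→B) = (234.9 + 134.3) − 83.30 = 285.90 t/yr.
Box B: F(B→C) = (285.90 + 115.6) − 88.64 = 312.86 t/yr.
Box C throughput = its input = 312.86 t/yr; τ = 719.9 / 312.86 = 2.301 yr.

2.30 yr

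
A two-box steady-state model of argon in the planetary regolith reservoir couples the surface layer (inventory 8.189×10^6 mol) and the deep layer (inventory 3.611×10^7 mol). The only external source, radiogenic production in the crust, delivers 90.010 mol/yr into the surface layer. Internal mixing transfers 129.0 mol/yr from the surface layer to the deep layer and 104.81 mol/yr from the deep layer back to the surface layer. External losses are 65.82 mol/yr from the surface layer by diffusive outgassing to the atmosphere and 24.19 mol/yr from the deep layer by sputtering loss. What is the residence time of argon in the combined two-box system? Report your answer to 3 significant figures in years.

For the system as a whole, the A↔B exchange is internal and contributes nothing to the throughput; only the external sinks remove mass.
M_total = 8.189×10^6 + 3.611×10^7 = 4.4299×10^7 mol.
ΣF_external_out = 65.82 + 24.19 = 90.010 mol/yr.
τ = M_total / ΣF_ext = 4.4299×10^7 / 90.010 = 492200 yr.

492000 yr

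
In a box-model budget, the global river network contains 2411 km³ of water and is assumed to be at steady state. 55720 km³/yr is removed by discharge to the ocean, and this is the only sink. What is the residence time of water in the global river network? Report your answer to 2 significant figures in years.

0.043 yr

τ = M / F = 2411 / 55720 = 0.04327 yr.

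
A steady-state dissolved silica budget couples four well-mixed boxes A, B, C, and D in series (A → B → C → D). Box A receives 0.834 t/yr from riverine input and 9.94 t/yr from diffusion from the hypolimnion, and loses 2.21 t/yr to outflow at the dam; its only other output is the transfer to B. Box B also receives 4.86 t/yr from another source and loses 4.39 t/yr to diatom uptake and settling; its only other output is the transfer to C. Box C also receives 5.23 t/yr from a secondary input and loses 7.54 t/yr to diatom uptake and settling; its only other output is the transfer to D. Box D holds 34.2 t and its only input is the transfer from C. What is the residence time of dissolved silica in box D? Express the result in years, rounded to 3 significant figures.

Box A: F(A→B) = (0.834 + 9.94) − 2.21 = 8.5640 t/yr.
Box B: F(B→C) = (8.5640 + 4.86) − 4.39 = 9.0340 t/yr.
Box C: F(C→D) = (9.0340 + 5.23) − 7.54 = 6.7240 t/yr.
Box D throughput = its input = 6.7240 t/yr; τ = 34.2 / 6.7240 = 5.086 yr.

5.09 yr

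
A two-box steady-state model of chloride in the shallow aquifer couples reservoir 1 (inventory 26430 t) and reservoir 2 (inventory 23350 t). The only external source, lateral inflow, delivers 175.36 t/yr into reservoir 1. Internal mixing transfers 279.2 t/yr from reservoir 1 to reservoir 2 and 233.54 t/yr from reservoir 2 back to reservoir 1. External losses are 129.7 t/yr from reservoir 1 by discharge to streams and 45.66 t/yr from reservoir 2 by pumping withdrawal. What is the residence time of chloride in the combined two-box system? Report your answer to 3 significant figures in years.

For the system as a whole, the A↔B exchange is internal and contributes nothing to the throughput; only the external sinks remove mass.
M_total = 26430 + 23350 = 49780 t.
ΣF_external_out = 129.7 + 45.66 = 175.36 t/yr.
τ = M_total / ΣF_ext = 49780 / 175.36 = 283.9 yr.

284 yr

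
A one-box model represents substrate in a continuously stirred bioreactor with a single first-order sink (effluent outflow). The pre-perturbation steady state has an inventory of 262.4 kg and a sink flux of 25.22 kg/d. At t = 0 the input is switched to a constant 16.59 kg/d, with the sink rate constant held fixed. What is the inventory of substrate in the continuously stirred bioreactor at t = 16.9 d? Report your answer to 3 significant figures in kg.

τ = M₀/F₀ = 262.4/25.22 = 10.40 d; rate constant k = 1/τ.
New steady state M_∞ = F₁/k = F₁·τ = 16.59 × 10.40 = 172.61 kg.
M(t) = M_∞ + (M₀ − M_∞)·e^(−t/τ); t/τ = 16.9/10.40 = 1.624, so e^(−t/τ) = 0.1970.
M(t) = 172.61 + 89.79 × 0.1970 = 190.30 kg.

190 kg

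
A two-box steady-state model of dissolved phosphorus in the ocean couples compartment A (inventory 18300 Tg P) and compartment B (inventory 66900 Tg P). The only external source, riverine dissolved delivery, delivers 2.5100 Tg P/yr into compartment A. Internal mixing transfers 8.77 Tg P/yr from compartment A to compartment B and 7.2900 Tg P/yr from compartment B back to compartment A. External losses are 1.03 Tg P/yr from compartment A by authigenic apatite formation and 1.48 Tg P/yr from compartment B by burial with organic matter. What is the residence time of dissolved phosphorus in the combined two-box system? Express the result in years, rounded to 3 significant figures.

33900 yr

For the system as a whole, the A↔B exchange is internal and contributes nothing to the throughput; only the external sinks remove mass.
M_total = 18300 + 66900 = 85200 Tg P.
ΣF_external_out = 1.03 + 1.48 = 2.5100 Tg P/yr.
τ = M_total / ΣF_ext = 85200 / 2.5100 = 33940 yr.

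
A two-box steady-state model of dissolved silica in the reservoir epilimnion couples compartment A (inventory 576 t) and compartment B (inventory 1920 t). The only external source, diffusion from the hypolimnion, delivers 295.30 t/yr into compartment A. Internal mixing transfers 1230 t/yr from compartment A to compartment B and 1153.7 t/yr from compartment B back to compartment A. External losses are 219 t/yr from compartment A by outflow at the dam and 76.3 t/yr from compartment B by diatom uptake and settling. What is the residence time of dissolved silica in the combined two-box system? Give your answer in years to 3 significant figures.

For the system as a whole, the A↔B exchange is internal and contributes nothing to the throughput; only the external sinks remove mass.
M_total = 576 + 1920 = 2496.0 t.
ΣF_external_out = 219 + 76.3 = 295.30 t/yr.
τ = M_total / ΣF_ext = 2496.0 / 295.30 = 8.452 yr.

8.45 yr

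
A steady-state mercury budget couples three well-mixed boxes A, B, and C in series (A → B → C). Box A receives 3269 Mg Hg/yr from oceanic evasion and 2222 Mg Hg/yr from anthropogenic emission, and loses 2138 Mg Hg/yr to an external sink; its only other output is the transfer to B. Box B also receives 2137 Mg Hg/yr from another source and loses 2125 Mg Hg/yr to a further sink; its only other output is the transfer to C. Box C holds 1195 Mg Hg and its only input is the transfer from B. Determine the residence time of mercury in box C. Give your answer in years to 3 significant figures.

Box A: F(A→B) = (3269 + 2222) − 2138 = 3353.0 Mg Hg/yr.
Box B: F(B→C) = (3353.0 + 2137) − 2125 = 3365.0 Mg Hg/yr.
Box C throughput = its input = 3365.0 Mg Hg/yr; τ = 1195 / 3365.0 = 0.3551 yr.

0.355 yr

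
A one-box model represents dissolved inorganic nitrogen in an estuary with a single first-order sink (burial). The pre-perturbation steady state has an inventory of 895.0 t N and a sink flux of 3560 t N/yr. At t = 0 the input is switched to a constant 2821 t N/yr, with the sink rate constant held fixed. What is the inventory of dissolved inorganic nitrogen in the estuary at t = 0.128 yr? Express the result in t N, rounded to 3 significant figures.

τ = M₀/F₀ = 895.0/3560 = 0.2514 yr; rate constant k = 1/τ.
New steady state M_∞ = F₁/k = F₁·τ = 2821 × 0.2514 = 709.21 t N.
M(t) = M_∞ + (M₀ − M_∞)·e^(−t/τ); t/τ = 0.128/0.2514 = 0.5091, so e^(−t/τ) = 0.6010.
M(t) = 709.21 + 185.8 × 0.6010 = 820.87 t N.

821 t N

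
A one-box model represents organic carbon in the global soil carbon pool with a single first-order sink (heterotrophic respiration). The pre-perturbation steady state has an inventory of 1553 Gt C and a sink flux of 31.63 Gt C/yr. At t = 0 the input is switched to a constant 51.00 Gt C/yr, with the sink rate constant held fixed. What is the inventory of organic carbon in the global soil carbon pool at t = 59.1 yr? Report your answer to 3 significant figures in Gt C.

2220 Gt C

The sink rate constant is k = F₀/M₀ = 31.63/1553 = 0.02037 yr⁻¹.
Solving dM/dt = F₁ − kM with M(0) = M₀ gives M(t) = F₁/k + (M₀ − F₁/k)·e^(−kt).
F₁/k = 51.00/0.02037 = 2504.0 Gt C; kt = 0.02037 × 59.1 = 1.204, e^(−kt) = 0.3001.
M(59.1) = 2504.0 + (1553 − 2504.0) × 0.3001 = 2504.0 − 285.4 = 2218.7 Gt C.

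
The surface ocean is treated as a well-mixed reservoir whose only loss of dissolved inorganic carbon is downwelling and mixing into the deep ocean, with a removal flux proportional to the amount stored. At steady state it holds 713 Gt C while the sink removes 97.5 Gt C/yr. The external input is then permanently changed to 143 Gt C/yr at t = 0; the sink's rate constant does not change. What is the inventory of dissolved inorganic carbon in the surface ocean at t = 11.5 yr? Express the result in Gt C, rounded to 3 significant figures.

The sink rate constant is k = F₀/M₀ = 97.5/713 = 0.1367 yr⁻¹.
Solving dM/dt = F₁ − kM with M(0) = M₀ gives M(t) = F₁/k + (M₀ − F₁/k)·e^(−kt).
F₁/k = 143/0.1367 = 1045.7 Gt C; kt = 0.1367 × 11.5 = 1.573, e^(−kt) = 0.2075.
M(11.5) = 1045.7 + (713 − 1045.7) × 0.2075 = 1045.7 − 69.05 = 976.69 Gt C.

977 Gt C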